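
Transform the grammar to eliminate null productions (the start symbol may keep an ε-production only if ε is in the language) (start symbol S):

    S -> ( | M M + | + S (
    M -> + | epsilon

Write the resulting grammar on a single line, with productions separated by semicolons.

Nullable set = {M}.
ε ∉ L(G), so no ε-production is kept.
Add the nullable-subset variants: S → M M + gives M M + | M + | +.

S -> ( | M M + | M + | + | + S (; M -> +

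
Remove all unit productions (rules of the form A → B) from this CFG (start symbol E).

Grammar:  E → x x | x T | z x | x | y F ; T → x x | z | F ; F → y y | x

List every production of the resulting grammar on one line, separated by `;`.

E → x x | x T | z x | x | y F; T → y y | x | x x | z; F → y y | x

Unit pairs: T ⇒* {F}.
For every A with A ⇒* B via unit rules, add B's non-unit alternatives to A; then delete every rule of the form X → Y.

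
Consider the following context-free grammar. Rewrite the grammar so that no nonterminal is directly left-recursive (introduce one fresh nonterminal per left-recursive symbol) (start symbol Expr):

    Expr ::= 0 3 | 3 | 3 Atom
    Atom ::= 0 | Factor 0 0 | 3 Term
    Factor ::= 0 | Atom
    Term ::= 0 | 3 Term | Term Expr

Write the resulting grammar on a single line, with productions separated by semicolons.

Expr ::= 0 3 | 3 | 3 Atom; Atom ::= 0 | Factor 0 0 | 3 Term; Factor ::= 0 | Atom; Term ::= 0 Term1 | 3 Term Term1; Term1 ::= Expr Term1 | ε

Term is directly left-recursive.
For Term: α = {Expr}, β = {0, 3 Term}. Rewrite as Term → β Term1 and Term1 → α Term1 | ε.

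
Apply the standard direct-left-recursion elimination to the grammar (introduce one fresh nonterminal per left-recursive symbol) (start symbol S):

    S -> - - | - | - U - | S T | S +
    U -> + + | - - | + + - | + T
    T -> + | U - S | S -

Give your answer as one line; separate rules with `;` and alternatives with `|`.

S -> - - S' | - S' | - U - S'; U -> + + | - - | + + - | + T; T -> + | U - S | S -; S' -> T S' | + S' | epsilon

Directly left-recursive nonterminal: S.
For S: α = {T, +}, β = {- -, -, - U -}. Rewrite as S → β S' and S' → α S' | ε.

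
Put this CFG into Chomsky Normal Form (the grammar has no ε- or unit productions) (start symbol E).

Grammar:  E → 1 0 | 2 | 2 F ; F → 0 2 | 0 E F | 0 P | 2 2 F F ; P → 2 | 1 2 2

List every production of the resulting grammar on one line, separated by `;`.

E → X1 X2 | 2 | X3 F; F → X2 X3 | X2 Y1 | X2 P | X3 Y2; P → 2 | X1 Y4; X1 → 1; X2 → 0; X3 → 2; Y1 → E F; Y2 → X3 Y3; Y3 → F F; Y4 → X3 X3

Introduce a nonterminal for each terminal appearing in a rule of length ≥ 2: X1 → 1, X2 → 0, X3 → 2.
Binarize each right-hand side of length ≥ 3 by chaining fresh nonterminals (Y1, Y2, …): affected rules were F → X2 E F; F → X3 X3 F F; P → X1 X3 X3.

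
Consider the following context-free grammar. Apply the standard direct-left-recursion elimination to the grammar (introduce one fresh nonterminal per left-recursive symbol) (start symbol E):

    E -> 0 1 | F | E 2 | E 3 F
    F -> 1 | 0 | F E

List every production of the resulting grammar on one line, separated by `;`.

E -> 0 1 E' | F E'; F -> 1 F' | 0 F'; E' -> 2 E' | 3 F E' | ε; F' -> E F' | ε

Left recursion appears on E, F.
For E: α = {2, 3 F}, β = {0 1, F}. Rewrite as E → β E' and E' → α E' | ε.
For F: α = {E}, β = {1, 0}. Rewrite as F → β F' and F' → α F' | ε.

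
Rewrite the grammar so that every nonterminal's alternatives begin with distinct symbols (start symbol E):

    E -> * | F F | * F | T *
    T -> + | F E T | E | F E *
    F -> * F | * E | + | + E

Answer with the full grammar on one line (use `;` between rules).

E has alternatives sharing prefix '*': factor to E → * E' with E' → ε | F.
T has alternatives sharing prefix 'F E': factor to T → F E T' with T' → T | *.
F has alternatives sharing prefix '*': factor to F → * F' with F' → F | E.
F has alternatives sharing prefix '+': factor to F → + F'' with F'' → ε | E.

E -> F F | T * | * E'; T -> + | E | F E T'; F -> * F' | + F''; E' -> ε | F; T' -> T | *; F' -> F | E; F'' -> ε | E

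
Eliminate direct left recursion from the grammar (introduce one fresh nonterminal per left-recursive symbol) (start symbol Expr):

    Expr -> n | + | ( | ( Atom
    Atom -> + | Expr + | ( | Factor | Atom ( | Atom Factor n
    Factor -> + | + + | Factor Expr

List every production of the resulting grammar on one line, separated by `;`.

Left recursion appears on Atom, Factor.
For Atom: α = {(, Factor n}, β = {+, Expr +, (, Factor}. Rewrite as Atom → β Atom1 and Atom1 → α Atom1 | ε.
For Factor: α = {Expr}, β = {+, + +}. Rewrite as Factor → β Factor1 and Factor1 → α Factor1 | ε.

Expr -> n | + | ( | ( Atom; Atom -> + Atom1 | Expr + Atom1 | ( Atom1 | Factor Atom1; Factor -> + Factor1 | + + Factor1; Atom1 -> ( Atom1 | Factor n Atom1 | eps; Factor1 -> Expr Factor1 | eps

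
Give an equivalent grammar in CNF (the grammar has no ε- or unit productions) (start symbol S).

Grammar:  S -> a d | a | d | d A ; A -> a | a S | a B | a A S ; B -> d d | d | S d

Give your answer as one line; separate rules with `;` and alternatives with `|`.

S -> X1 X2 | a | d | X2 A; A -> a | X1 S | X1 B | X1 Y1; B -> X2 X2 | d | S X2; X1 -> a; X2 -> d; Y1 -> A S

Introduce a nonterminal for each terminal appearing in a rule of length ≥ 2: X1 → a, X2 → d.
Binarize each right-hand side of length ≥ 3 by chaining fresh nonterminals (Y1, Y2, …): affected rules were A → X1 A S.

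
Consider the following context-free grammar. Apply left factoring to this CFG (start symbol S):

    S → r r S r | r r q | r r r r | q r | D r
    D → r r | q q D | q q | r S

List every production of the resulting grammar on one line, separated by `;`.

S → q r | D r | r r S'; D → q q D' | r D''; S' → S r | q | r r; D' → D | epsilon; D'' → r | S

S has alternatives sharing prefix 'r r': factor to S → r r S' with S' → S r | q | r r.
D has alternatives sharing prefix 'q q': factor to D → q q D' with D' → D | ε.
D has alternatives sharing prefix 'r': factor to D → r D'' with D'' → r | S.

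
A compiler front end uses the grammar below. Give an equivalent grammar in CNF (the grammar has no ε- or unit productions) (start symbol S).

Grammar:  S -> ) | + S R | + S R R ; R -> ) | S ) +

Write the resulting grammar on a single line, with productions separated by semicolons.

S -> ) | X1 Y1 | X1 Y2; R -> ) | S Y4; X1 -> +; X2 -> ); Y1 -> S R; Y2 -> S Y3; Y3 -> R R; Y4 -> X2 X1

Introduce a nonterminal for each terminal appearing in a rule of length ≥ 2: X1 → +, X2 → ).
Binarize each right-hand side of length ≥ 3 by chaining fresh nonterminals (Y1, Y2, …): affected rules were S → X1 S R; S → X1 S R R; R → S X2 X1.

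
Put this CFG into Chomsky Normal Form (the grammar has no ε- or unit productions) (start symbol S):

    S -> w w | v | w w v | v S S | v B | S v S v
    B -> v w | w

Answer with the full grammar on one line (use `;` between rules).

Introduce a nonterminal for each terminal appearing in a rule of length ≥ 2: X1 → w, X2 → v.
Binarize each right-hand side of length ≥ 3 by chaining fresh nonterminals (Y1, Y2, …): affected rules were S → X1 X1 X2; S → X2 S S; S → S X2 S X2.

S -> X1 X1 | v | X1 Y1 | X2 Y2 | X2 B | S Y3; B -> X2 X1 | w; X1 -> w; X2 -> v; Y1 -> X1 X2; Y2 -> S S; Y3 -> X2 Y4; Y4 -> S X2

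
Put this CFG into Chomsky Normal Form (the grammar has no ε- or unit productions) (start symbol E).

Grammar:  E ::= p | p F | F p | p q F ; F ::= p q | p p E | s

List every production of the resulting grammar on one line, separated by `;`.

Introduce a nonterminal for each terminal appearing in a rule of length ≥ 2: X1 → p, X2 → q.
Binarize each right-hand side of length ≥ 3 by chaining fresh nonterminals (Y1, Y2, …): affected rules were E → X1 X2 F; F → X1 X1 E.

E ::= p | X1 F | F X1 | X1 Y1; F ::= X1 X2 | X1 Y2 | s; X1 ::= p; X2 ::= q; Y1 ::= X2 F; Y2 ::= X1 E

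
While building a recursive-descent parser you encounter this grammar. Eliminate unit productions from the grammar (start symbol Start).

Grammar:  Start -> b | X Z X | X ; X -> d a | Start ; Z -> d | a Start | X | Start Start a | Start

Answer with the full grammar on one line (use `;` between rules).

Unit pairs: Start ⇒* {X}; X ⇒* {Start}; Z ⇒* {Start, X}.
Replace each nonterminal's rules with the union of the non-unit rules of every nonterminal it unit-derives.

Start -> b | X Z X | d a; X -> b | X Z X | d a; Z -> d | a Start | Start Start a | b | X Z X | d a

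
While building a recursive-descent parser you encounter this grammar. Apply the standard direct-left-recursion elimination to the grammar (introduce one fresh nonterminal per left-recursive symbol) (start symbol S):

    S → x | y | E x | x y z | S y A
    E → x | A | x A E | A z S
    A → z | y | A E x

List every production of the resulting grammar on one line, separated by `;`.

Left recursion appears on S, A.
For S: α = {y A}, β = {x, y, E x, x y z}. Rewrite as S → β S' and S' → α S' | ε.
For A: α = {E x}, β = {z, y}. Rewrite as A → β A' and A' → α A' | ε.

S → x S' | y S' | E x S' | x y z S'; E → x | A | x A E | A z S; A → z A' | y A'; S' → y A S' | ε; A' → E x A' | ε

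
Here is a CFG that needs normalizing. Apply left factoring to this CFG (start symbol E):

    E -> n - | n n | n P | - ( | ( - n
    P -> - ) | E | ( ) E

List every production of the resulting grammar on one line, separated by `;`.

E has alternatives sharing prefix 'n': factor to E → n E' with E' → - | n | P.

E -> - ( | ( - n | n E'; P -> - ) | E | ( ) E; E' -> - | n | P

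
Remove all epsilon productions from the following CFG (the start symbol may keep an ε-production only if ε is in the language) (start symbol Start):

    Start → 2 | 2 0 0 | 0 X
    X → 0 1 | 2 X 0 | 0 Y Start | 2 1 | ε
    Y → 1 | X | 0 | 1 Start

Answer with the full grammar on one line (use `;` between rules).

The nullable symbols are {X, Y}.
ε ∉ L(G), so no ε-production is kept.
Expand every rule over subsets of its nullable positions: Start → 0 X gives 0 X | 0. X → 2 X 0 gives 2 X 0 | 2 0. X → 0 Y Start gives 0 Y Start | 0 Start.

Start → 2 | 2 0 0 | 0 X | 0; X → 0 1 | 2 X 0 | 2 0 | 0 Y Start | 0 Start | 2 1; Y → 1 | X | 0 | 1 Start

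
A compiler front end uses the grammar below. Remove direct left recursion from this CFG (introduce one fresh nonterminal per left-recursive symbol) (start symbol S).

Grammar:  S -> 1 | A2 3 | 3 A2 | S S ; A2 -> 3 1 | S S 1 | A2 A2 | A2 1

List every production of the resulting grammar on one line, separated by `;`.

S -> 1 S' | A2 3 S' | 3 A2 S'; A2 -> 3 1 A2' | S S 1 A2'; S' -> S S' | eps; A2' -> A2 A2' | 1 A2' | eps

Left recursion appears on S, A2.
For S: α = {S}, β = {1, A2 3, 3 A2}. Rewrite as S → β S' and S' → α S' | ε.
For A2: α = {A2, 1}, β = {3 1, S S 1}. Rewrite as A2 → β A2' and A2' → α A2' | ε.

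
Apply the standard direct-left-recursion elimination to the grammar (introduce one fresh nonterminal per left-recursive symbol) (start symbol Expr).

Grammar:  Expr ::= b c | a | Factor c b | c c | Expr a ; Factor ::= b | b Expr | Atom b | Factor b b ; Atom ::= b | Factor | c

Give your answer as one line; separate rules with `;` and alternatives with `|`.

Expr ::= b c Expr1 | a Expr1 | Factor c b Expr1 | c c Expr1; Factor ::= b Factor1 | b Expr Factor1 | Atom b Factor1; Atom ::= b | Factor | c; Expr1 ::= a Expr1 | eps; Factor1 ::= b b Factor1 | eps

Left recursion appears on Expr, Factor.
For Expr: α = {a}, β = {b c, a, Factor c b, c c}. Rewrite as Expr → β Expr1 and Expr1 → α Expr1 | ε.
For Factor: α = {b b}, β = {b, b Expr, Atom b}. Rewrite as Factor → β Factor1 and Factor1 → α Factor1 | ε.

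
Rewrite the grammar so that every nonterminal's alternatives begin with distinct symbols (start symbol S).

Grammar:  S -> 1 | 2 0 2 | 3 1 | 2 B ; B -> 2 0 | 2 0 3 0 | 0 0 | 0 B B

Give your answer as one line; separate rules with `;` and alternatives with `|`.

S has alternatives sharing prefix '2': factor to S → 2 S' with S' → 0 2 | B.
B has alternatives sharing prefix '2 0': factor to B → 2 0 B' with B' → ε | 3 0.
B has alternatives sharing prefix '0': factor to B → 0 B'' with B'' → 0 | B B.

S -> 1 | 3 1 | 2 S'; B -> 2 0 B' | 0 B''; S' -> 0 2 | B; B' -> ε | 3 0; B'' -> 0 | B B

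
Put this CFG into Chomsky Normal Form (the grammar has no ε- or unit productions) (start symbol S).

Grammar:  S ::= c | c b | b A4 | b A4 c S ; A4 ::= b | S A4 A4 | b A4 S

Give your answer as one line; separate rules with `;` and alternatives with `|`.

Introduce a nonterminal for each terminal appearing in a rule of length ≥ 2: X1 → c, X2 → b.
Binarize each right-hand side of length ≥ 3 by chaining fresh nonterminals (Y1, Y2, …): affected rules were S → X2 A4 X1 S; A4 → S A4 A4; A4 → X2 A4 S.

S ::= c | X1 X2 | X2 A4 | X2 Y1; A4 ::= b | S Y3 | X2 Y4; X1 ::= c; X2 ::= b; Y1 ::= A4 Y2; Y2 ::= X1 S; Y3 ::= A4 A4; Y4 ::= A4 S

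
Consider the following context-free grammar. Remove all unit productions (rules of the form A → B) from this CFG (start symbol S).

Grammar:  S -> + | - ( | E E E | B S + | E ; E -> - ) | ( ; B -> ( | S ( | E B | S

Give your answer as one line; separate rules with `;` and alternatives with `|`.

S -> - ) | ( | + | - ( | E E E | B S +; E -> - ) | (; B -> ( | S ( | E B | - ) | + | - ( | E E E | B S +

Unit pairs: B ⇒* {E, S}; S ⇒* {E}.
Replace each nonterminal's rules with the union of the non-unit rules of every nonterminal it unit-derives.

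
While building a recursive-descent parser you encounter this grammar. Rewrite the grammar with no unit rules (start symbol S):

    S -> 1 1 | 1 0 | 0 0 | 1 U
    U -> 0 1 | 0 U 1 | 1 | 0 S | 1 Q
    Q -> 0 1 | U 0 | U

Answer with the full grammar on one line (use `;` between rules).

Unit pairs: Q ⇒* {U}.
For each unit pair (A, B), copy every non-unit production of B to A, then drop all unit productions.

S -> 1 1 | 1 0 | 0 0 | 1 U; U -> 0 1 | 0 U 1 | 1 | 0 S | 1 Q; Q -> 0 1 | 0 U 1 | 1 | 0 S | 1 Q | U 0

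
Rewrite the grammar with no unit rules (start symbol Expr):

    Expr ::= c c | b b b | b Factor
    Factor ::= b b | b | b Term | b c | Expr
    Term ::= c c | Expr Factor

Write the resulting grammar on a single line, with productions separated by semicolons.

Expr ::= c c | b b b | b Factor; Factor ::= b b | b | b Term | b c | c c | b b b | b Factor; Term ::= c c | Expr Factor

Unit pairs: Factor ⇒* {Expr}.
Replace each nonterminal's rules with the union of the non-unit rules of every nonterminal it unit-derives.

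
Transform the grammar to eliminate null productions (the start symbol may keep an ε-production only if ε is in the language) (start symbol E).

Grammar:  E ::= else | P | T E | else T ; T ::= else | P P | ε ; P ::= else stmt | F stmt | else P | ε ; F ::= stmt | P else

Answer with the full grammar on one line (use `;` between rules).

E ::= else | P | T E | T | else T | ε; T ::= else | P P | P; P ::= else stmt | F stmt | else P | else; F ::= stmt | P else | else

The nullable symbols are {E, P, T}.
ε ∈ L(G) since E is nullable, so keep E → ε.
Add the nullable-subset variants: E → T E gives T E | T. T → P P gives P P | P. P → else P gives else P | else. F → P else gives P else | else.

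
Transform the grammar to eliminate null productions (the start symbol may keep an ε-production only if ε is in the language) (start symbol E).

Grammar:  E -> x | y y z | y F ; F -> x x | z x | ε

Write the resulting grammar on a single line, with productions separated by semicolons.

E -> x | y y z | y F | y; F -> x x | z x

Nullable set = {F}.
ε ∉ L(G), so no ε-production is kept.
For each production, add variants omitting each subset of nullable occurrences: E → y F gives y F | y.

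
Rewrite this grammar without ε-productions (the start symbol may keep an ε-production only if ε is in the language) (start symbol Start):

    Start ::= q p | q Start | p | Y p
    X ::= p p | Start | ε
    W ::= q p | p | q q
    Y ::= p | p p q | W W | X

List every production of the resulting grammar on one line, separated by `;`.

Start ::= q p | q Start | p | Y p; X ::= p p | Start; W ::= q p | p | q q; Y ::= p | p p q | W W | X

Nullable nonterminals: {X, Y}.
ε ∉ L(G), so no ε-production is kept.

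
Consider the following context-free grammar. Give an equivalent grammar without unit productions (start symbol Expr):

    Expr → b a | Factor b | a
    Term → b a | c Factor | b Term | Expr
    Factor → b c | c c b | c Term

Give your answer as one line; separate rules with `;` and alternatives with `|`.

Expr → b a | Factor b | a; Term → b a | c Factor | b Term | Factor b | a; Factor → b c | c c b | c Term

Unit pairs: Term ⇒* {Expr}.
For each unit pair (A, B), copy every non-unit production of B to A, then drop all unit productions.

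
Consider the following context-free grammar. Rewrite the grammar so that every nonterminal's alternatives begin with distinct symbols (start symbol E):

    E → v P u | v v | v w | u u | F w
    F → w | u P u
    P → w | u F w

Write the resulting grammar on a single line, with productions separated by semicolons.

E → u u | F w | v E'; F → w | u P u; P → w | u F w; E' → P u | v | w

E has alternatives sharing prefix 'v': factor to E → v E' with E' → P u | v | w.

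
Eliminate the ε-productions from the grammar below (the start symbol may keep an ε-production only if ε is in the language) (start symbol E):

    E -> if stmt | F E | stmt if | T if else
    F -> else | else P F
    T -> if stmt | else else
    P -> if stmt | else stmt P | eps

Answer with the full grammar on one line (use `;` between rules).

E -> if stmt | F E | stmt if | T if else; F -> else | else P F | else F; T -> if stmt | else else; P -> if stmt | else stmt P | else stmt

Nullable set = {P}.
ε ∉ L(G), so no ε-production is kept.
For each production, add variants omitting each subset of nullable occurrences: F → else P F gives else P F | else F. P → else stmt P gives else stmt P | else stmt.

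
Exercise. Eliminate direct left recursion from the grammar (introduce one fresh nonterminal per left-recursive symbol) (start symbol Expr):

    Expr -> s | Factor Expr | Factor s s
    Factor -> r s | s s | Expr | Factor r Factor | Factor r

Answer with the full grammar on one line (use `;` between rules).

Left recursion appears on Factor.
For Factor: α = {r Factor, r}, β = {r s, s s, Expr}. Rewrite as Factor → β Factor1 and Factor1 → α Factor1 | ε.

Expr -> s | Factor Expr | Factor s s; Factor -> r s Factor1 | s s Factor1 | Expr Factor1; Factor1 -> r Factor Factor1 | r Factor1 | ε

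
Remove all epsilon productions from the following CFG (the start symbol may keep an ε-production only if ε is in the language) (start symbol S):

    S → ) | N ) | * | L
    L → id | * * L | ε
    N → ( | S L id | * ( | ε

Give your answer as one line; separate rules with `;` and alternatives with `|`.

S → ) | N ) | * | L | ε; L → id | * * L | * *; N → ( | S L id | S id | L id | id | * (

The nullable symbols are {L, N, S}.
ε ∈ L(G) since S is nullable, so keep S → ε.
Add the nullable-subset variants: L → * * L gives * * L | * *. N → S L id gives S L id | S id | L id | id.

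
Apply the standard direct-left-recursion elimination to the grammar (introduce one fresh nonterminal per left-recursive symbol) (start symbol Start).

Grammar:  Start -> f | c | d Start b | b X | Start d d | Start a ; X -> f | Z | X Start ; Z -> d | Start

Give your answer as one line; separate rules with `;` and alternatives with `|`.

Start -> f Start1 | c Start1 | d Start b Start1 | b X Start1; X -> f X1 | Z X1; Z -> d | Start; Start1 -> d d Start1 | a Start1 | ε; X1 -> Start X1 | ε

Directly left-recursive nonterminals: Start, X.
For Start: α = {d d, a}, β = {f, c, d Start b, b X}. Rewrite as Start → β Start1 and Start1 → α Start1 | ε.
For X: α = {Start}, β = {f, Z}. Rewrite as X → β X1 and X1 → α X1 | ε.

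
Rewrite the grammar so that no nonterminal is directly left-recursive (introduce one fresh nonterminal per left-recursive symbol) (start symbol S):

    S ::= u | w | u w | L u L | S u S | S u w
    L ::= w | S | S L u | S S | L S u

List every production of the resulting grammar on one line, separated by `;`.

S, L are directly left-recursive.
For S: α = {u S, u w}, β = {u, w, u w, L u L}. Rewrite as S → β S' and S' → α S' | ε.
For L: α = {S u}, β = {w, S, S L u, S S}. Rewrite as L → β L' and L' → α L' | ε.

S ::= u S' | w S' | u w S' | L u L S'; L ::= w L' | S L' | S L u L' | S S L'; S' ::= u S S' | u w S' | epsilon; L' ::= S u L' | epsilon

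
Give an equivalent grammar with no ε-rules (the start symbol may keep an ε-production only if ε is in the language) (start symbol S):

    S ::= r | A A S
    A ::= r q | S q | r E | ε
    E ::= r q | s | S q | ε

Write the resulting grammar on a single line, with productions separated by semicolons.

The nullable symbols are {A, E}.
ε ∉ L(G), so no ε-production is kept.
Add the nullable-subset variants: S → A A S gives A A S | A S. A → r E gives r E | r.

S ::= r | A A S | A S; A ::= r q | S q | r E | r; E ::= r q | s | S q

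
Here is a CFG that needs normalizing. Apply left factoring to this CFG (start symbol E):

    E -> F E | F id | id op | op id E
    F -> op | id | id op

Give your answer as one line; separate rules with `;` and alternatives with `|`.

E -> id op | op id E | F E'; F -> op | id F'; E' -> E | id; F' -> ε | op

E has alternatives sharing prefix 'F': factor to E → F E' with E' → E | id.
F has alternatives sharing prefix 'id': factor to F → id F' with F' → ε | op.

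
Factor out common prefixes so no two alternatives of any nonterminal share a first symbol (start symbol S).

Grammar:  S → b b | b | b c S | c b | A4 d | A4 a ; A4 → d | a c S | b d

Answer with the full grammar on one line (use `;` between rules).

S → c b | b S' | A4 S''; A4 → d | a c S | b d; S' → b | epsilon | c S; S'' → d | a

S has alternatives sharing prefix 'b': factor to S → b S' with S' → b | ε | c S.
S has alternatives sharing prefix 'A4': factor to S → A4 S'' with S'' → d | a.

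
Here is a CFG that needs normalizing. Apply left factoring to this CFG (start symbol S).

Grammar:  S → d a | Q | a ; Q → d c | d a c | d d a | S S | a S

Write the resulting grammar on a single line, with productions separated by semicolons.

Q has alternatives sharing prefix 'd': factor to Q → d Q' with Q' → c | a c | d a.

S → d a | Q | a; Q → S S | a S | d Q'; Q' → c | a c | d a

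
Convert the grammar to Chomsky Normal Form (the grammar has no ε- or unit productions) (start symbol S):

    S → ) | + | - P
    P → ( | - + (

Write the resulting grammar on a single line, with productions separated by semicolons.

S → ) | + | X1 P; P → ( | X1 Y1; X1 → -; X2 → +; X3 → (; Y1 → X2 X3

Introduce a nonterminal for each terminal appearing in a rule of length ≥ 2: X1 → -, X2 → +, X3 → (.
Binarize each right-hand side of length ≥ 3 by chaining fresh nonterminals (Y1, Y2, …): affected rules were P → X1 X2 X3.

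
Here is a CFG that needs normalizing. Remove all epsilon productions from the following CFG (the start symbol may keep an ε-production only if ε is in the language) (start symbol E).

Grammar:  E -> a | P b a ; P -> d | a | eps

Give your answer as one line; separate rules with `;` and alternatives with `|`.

E -> a | P b a | b a; P -> d | a

Nullable set = {P}.
ε ∉ L(G), so no ε-production is kept.
Expand every rule over subsets of its nullable positions: E → P b a gives P b a | b a.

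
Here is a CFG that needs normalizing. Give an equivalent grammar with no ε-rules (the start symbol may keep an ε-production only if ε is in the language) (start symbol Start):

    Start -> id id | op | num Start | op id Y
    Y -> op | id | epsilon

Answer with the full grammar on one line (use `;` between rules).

Start -> id id | op | num Start | op id Y | op id; Y -> op | id

Nullable set = {Y}.
ε ∉ L(G), so no ε-production is kept.
Expand every rule over subsets of its nullable positions: Start → op id Y gives op id Y | op id.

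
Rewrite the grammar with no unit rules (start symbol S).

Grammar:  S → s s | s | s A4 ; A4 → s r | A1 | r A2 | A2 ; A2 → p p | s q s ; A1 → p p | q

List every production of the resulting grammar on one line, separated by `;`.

Unit pairs: A4 ⇒* {A1, A2}.
For every A with A ⇒* B via unit rules, add B's non-unit alternatives to A; then delete every rule of the form X → Y.

S → s s | s | s A4; A4 → s r | r A2 | p p | s q s | q; A2 → p p | s q s; A1 → p p | q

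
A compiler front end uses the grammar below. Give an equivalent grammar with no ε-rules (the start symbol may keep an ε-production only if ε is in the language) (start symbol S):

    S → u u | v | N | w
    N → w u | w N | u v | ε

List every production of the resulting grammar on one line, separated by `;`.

S → u u | v | N | w | ε; N → w u | w N | w | u v

The nullable symbols are {N, S}.
ε ∈ L(G) since S is nullable, so keep S → ε.
Add the nullable-subset variants: N → w N gives w N | w.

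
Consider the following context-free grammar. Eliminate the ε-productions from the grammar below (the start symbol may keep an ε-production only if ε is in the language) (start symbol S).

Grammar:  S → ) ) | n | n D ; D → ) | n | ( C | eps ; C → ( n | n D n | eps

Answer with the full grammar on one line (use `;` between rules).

The nullable symbols are {C, D}.
ε ∉ L(G), so no ε-production is kept.
Add the nullable-subset variants: D → ( C gives ( C | (. C → n D n gives n D n | n n.

S → ) ) | n | n D; D → ) | n | ( C | (; C → ( n | n D n | n n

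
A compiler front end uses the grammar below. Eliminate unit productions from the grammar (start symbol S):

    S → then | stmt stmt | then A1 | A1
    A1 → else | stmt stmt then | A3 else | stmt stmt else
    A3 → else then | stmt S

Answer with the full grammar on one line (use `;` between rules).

Unit pairs: S ⇒* {A1}.
For every A with A ⇒* B via unit rules, add B's non-unit alternatives to A; then delete every rule of the form X → Y.

S → else | stmt stmt then | A3 else | stmt stmt else | then | stmt stmt | then A1; A1 → else | stmt stmt then | A3 else | stmt stmt else; A3 → else then | stmt S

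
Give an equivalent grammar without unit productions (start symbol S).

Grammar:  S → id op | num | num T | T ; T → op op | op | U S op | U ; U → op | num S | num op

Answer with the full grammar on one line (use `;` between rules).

S → op | num S | num op | id op | num | num T | op op | U S op; T → op | num S | num op | op op | U S op; U → op | num S | num op

Unit pairs: S ⇒* {T, U}; T ⇒* {U}.
For each unit pair (A, B), copy every non-unit production of B to A, then drop all unit productions.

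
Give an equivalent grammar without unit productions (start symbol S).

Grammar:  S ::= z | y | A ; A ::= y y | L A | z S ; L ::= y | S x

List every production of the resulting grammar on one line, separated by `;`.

S ::= z | y | y y | L A | z S; A ::= y y | L A | z S; L ::= y | S x

Unit pairs: S ⇒* {A}.
Replace each nonterminal's rules with the union of the non-unit rules of every nonterminal it unit-derives.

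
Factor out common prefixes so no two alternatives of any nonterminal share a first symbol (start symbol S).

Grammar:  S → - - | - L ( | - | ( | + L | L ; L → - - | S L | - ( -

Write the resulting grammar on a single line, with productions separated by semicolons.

S → ( | + L | L | - S'; L → S L | - L'; S' → - | L ( | ε; L' → - | ( -

S has alternatives sharing prefix '-': factor to S → - S' with S' → - | L ( | ε.
L has alternatives sharing prefix '-': factor to L → - L' with L' → - | ( -.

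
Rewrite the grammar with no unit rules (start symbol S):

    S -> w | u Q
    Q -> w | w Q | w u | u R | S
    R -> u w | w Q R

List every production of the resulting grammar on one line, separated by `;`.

Unit pairs: Q ⇒* {S}.
Replace each nonterminal's rules with the union of the non-unit rules of every nonterminal it unit-derives.

S -> w | u Q; Q -> w | u Q | w Q | w u | u R; R -> u w | w Q R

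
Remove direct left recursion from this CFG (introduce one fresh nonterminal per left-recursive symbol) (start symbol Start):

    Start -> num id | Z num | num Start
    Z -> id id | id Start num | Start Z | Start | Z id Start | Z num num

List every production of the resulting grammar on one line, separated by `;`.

Start -> num id | Z num | num Start; Z -> id id Z1 | id Start num Z1 | Start Z Z1 | Start Z1; Z1 -> id Start Z1 | num num Z1 | ε

Z is directly left-recursive.
For Z: α = {id Start, num num}, β = {id id, id Start num, Start Z, Start}. Rewrite as Z → β Z1 and Z1 → α Z1 | ε.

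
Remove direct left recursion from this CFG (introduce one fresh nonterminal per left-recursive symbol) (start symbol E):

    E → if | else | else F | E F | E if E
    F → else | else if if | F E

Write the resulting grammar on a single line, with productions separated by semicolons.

E → if E' | else E' | else F E'; F → else F' | else if if F'; E' → F E' | if E E' | eps; F' → E F' | eps

Left recursion appears on E, F.
For E: α = {F, if E}, β = {if, else, else F}. Rewrite as E → β E' and E' → α E' | ε.
For F: α = {E}, β = {else, else if if}. Rewrite as F → β F' and F' → α F' | ε.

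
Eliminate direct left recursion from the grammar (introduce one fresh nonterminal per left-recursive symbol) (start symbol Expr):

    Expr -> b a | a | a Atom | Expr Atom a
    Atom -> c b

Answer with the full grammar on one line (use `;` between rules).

Directly left-recursive nonterminal: Expr.
For Expr: α = {Atom a}, β = {b a, a, a Atom}. Rewrite as Expr → β Expr1 and Expr1 → α Expr1 | ε.

Expr -> b a Expr1 | a Expr1 | a Atom Expr1; Atom -> c b; Expr1 -> Atom a Expr1 | eps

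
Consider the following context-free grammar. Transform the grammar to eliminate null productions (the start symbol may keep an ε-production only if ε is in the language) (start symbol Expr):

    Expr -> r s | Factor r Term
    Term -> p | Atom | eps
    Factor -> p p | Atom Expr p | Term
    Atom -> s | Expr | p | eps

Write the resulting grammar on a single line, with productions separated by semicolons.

Expr -> r s | Factor r Term | Factor r | r Term | r; Term -> p | Atom; Factor -> p p | Atom Expr p | Expr p | Term; Atom -> s | Expr | p

Nullable set = {Atom, Factor, Term}.
ε ∉ L(G), so no ε-production is kept.
For each production, add variants omitting each subset of nullable occurrences: Expr → Factor r Term gives Factor r Term | Factor r | r Term | r. Factor → Atom Expr p gives Atom Expr p | Expr p.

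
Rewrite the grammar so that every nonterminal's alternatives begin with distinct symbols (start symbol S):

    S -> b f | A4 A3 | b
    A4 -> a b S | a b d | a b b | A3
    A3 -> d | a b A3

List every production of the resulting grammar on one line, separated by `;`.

S has alternatives sharing prefix 'b': factor to S → b S' with S' → f | ε.
A4 has alternatives sharing prefix 'a b': factor to A4 → a b A4' with A4' → S | d | b.

S -> A4 A3 | b S'; A4 -> A3 | a b A4'; A3 -> d | a b A3; S' -> f | epsilon; A4' -> S | d | b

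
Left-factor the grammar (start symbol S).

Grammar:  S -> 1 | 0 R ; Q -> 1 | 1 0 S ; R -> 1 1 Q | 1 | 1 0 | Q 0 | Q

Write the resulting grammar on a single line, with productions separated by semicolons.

S -> 1 | 0 R; Q -> 1 Q'; R -> 1 R' | Q R''; Q' -> ε | 0 S; R' -> 1 Q | ε | 0; R'' -> 0 | ε

Q has alternatives sharing prefix '1': factor to Q → 1 Q' with Q' → ε | 0 S.
R has alternatives sharing prefix '1': factor to R → 1 R' with R' → 1 Q | ε | 0.
R has alternatives sharing prefix 'Q': factor to R → Q R'' with R'' → 0 | ε.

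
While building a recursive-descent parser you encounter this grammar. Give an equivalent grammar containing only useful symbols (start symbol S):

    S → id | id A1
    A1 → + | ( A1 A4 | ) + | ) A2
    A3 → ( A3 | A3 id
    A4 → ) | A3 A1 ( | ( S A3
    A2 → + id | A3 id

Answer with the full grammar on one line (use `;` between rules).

Generating nonterminals: {A1, A2, A4, S}.
Reachable from S after that: {A1, A2, A4, S}.
Removed useless symbols: {A3} and every production mentioning them.

S → id | id A1; A1 → + | ( A1 A4 | ) + | ) A2; A4 → ); A2 → + id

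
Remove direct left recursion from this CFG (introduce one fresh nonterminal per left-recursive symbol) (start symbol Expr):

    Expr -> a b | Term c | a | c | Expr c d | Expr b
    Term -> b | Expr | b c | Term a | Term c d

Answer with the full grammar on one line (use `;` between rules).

Left recursion appears on Expr, Term.
For Expr: α = {c d, b}, β = {a b, Term c, a, c}. Rewrite as Expr → β Expr1 and Expr1 → α Expr1 | ε.
For Term: α = {a, c d}, β = {b, Expr, b c}. Rewrite as Term → β Term1 and Term1 → α Term1 | ε.

Expr -> a b Expr1 | Term c Expr1 | a Expr1 | c Expr1; Term -> b Term1 | Expr Term1 | b c Term1; Expr1 -> c d Expr1 | b Expr1 | ε; Term1 -> a Term1 | c d Term1 | ε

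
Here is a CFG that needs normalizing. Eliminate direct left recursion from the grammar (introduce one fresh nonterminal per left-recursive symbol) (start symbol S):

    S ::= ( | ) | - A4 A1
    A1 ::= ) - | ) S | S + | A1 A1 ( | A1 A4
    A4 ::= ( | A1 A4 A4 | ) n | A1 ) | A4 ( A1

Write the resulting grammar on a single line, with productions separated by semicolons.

A1, A4 are directly left-recursive.
For A1: α = {A1 (, A4}, β = {) -, ) S, S +}. Rewrite as A1 → β A1' and A1' → α A1' | ε.
For A4: α = {( A1}, β = {(, A1 A4 A4, ) n, A1 )}. Rewrite as A4 → β A4' and A4' → α A4' | ε.

S ::= ( | ) | - A4 A1; A1 ::= ) - A1' | ) S A1' | S + A1'; A4 ::= ( A4' | A1 A4 A4 A4' | ) n A4' | A1 ) A4'; A1' ::= A1 ( A1' | A4 A1' | ε; A4' ::= ( A1 A4' | ε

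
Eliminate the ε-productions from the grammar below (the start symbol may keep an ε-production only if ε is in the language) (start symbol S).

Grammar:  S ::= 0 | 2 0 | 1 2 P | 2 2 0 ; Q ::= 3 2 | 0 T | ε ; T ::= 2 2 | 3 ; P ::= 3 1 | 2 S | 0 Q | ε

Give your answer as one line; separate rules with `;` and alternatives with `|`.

Nullable nonterminals: {P, Q}.
ε ∉ L(G), so no ε-production is kept.
Add the nullable-subset variants: S → 1 2 P gives 1 2 P | 1 2. P → 0 Q gives 0 Q | 0.

S ::= 0 | 2 0 | 1 2 P | 1 2 | 2 2 0; Q ::= 3 2 | 0 T; T ::= 2 2 | 3; P ::= 3 1 | 2 S | 0 Q | 0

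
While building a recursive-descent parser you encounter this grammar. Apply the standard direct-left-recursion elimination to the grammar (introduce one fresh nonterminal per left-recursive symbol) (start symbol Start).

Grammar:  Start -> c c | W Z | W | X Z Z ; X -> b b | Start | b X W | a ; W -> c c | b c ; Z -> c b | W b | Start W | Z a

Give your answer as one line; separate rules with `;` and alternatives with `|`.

Start -> c c | W Z | W | X Z Z; X -> b b | Start | b X W | a; W -> c c | b c; Z -> c b Z1 | W b Z1 | Start W Z1; Z1 -> a Z1 | ε

Left recursion appears on Z.
For Z: α = {a}, β = {c b, W b, Start W}. Rewrite as Z → β Z1 and Z1 → α Z1 | ε.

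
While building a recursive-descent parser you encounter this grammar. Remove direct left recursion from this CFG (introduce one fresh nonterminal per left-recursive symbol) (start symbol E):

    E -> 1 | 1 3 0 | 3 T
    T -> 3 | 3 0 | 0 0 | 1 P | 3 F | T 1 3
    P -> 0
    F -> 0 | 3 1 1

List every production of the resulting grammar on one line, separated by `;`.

E -> 1 | 1 3 0 | 3 T; T -> 3 T' | 3 0 T' | 0 0 T' | 1 P T' | 3 F T'; P -> 0; F -> 0 | 3 1 1; T' -> 1 3 T' | ε

Left recursion appears on T.
For T: α = {1 3}, β = {3, 3 0, 0 0, 1 P, 3 F}. Rewrite as T → β T' and T' → α T' | ε.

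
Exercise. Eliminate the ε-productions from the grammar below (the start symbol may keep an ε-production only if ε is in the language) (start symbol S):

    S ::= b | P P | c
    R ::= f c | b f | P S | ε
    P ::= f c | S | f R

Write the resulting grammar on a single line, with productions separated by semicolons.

Nullable set = {R}.
ε ∉ L(G), so no ε-production is kept.
For each production, add variants omitting each subset of nullable occurrences: P → f R gives f R | f.

S ::= b | P P | c; R ::= f c | b f | P S; P ::= f c | S | f R | f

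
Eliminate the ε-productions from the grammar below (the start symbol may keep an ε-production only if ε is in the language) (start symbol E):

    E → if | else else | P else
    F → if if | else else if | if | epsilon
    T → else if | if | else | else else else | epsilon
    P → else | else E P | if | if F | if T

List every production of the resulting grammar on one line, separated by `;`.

E → if | else else | P else; F → if if | else else if | if; T → else if | if | else | else else else; P → else | else E P | if | if F | if T

Nullable set = {F, T}.
ε ∉ L(G), so no ε-production is kept.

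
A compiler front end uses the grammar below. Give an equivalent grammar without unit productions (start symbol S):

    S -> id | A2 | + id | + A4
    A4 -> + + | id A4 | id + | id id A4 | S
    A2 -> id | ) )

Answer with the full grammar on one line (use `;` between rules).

S -> id | ) ) | + id | + A4; A4 -> + + | id A4 | id + | id id A4 | id | ) ) | + id | + A4; A2 -> id | ) )

Unit pairs: A4 ⇒* {A2, S}; S ⇒* {A2}.
For each unit pair (A, B), copy every non-unit production of B to A, then drop all unit productions.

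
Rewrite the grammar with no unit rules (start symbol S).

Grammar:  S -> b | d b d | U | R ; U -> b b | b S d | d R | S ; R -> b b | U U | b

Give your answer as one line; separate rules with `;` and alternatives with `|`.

S -> b b | b S d | d R | b | d b d | U U; U -> b b | b S d | d R | b | d b d | U U; R -> b b | U U | b

Unit pairs: S ⇒* {R, U}; U ⇒* {R, S}.
Replace each nonterminal's rules with the union of the non-unit rules of every nonterminal it unit-derives.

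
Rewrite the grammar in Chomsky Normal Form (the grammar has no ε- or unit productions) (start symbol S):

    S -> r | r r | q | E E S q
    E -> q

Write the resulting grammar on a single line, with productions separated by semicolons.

S -> r | X1 X1 | q | E Y1; E -> q; X1 -> r; X2 -> q; Y1 -> E Y2; Y2 -> S X2

Introduce a nonterminal for each terminal appearing in a rule of length ≥ 2: X1 → r, X2 → q.
Binarize each right-hand side of length ≥ 3 by chaining fresh nonterminals (Y1, Y2, …): affected rules were S → E E S X2.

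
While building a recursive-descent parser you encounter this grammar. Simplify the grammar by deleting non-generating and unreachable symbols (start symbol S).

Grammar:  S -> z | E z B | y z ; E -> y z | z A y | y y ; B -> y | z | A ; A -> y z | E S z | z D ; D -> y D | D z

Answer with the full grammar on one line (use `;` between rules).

S -> z | E z B | y z; E -> y z | z A y | y y; B -> y | z | A; A -> y z | E S z

Generating nonterminals: {A, B, E, S}.
Reachable from S after that: {A, B, E, S}.
Removed useless symbols: {D} and every production mentioning them.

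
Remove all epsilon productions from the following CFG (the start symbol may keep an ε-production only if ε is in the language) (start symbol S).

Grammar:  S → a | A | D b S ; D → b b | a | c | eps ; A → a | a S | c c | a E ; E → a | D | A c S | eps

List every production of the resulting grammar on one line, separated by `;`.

S → a | A | D b S | b S; D → b b | a | c; A → a | a S | c c | a E; E → a | D | A c S

The nullable symbols are {D, E}.
ε ∉ L(G), so no ε-production is kept.
For each production, add variants omitting each subset of nullable occurrences: S → D b S gives D b S | b S.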